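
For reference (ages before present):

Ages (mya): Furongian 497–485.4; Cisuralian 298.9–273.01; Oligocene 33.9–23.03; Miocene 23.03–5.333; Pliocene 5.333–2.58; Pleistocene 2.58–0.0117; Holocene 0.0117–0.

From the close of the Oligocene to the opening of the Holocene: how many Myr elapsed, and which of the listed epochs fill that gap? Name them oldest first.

End of Oligocene = 23.03 Ma; start of Holocene = 0.0117 Ma.
Gap = 23.03 − 0.0117 = 23.0183 Myr.
Epochs wholly inside 23.03–0.0117 Ma: Miocene (23.03–5.333), Pliocene (5.333–2.58), Pleistocene (2.58–0.0117).

23.0183 million years; Miocene, Pliocene, Pleistocene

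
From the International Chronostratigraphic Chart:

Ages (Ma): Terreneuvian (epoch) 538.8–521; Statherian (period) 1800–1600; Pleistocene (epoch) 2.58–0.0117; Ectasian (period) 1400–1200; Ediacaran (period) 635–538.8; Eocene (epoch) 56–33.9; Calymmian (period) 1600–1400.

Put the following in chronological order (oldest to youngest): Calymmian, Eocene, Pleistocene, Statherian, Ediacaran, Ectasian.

The oldest of these is Statherian (starts 1800 Ma) and the youngest is Pleistocene (ends 0.0117 Ma).
In between, by decreasing start age: Calymmian (1600), Ectasian (1400), Ediacaran (635), Eocene (56).

Statherian, then Calymmian, then Ectasian, then Ediacaran, then Eocene, then Pleistocene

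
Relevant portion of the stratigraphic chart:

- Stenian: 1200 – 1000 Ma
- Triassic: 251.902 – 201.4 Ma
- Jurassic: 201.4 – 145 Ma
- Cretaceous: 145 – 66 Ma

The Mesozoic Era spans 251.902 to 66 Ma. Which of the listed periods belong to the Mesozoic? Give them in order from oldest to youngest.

Triassic, Jurassic, Cretaceous

Periods with both bounds inside 251.902–66 Ma: Triassic (251.902–201.4), Jurassic (201.4–145), Cretaceous (145–66).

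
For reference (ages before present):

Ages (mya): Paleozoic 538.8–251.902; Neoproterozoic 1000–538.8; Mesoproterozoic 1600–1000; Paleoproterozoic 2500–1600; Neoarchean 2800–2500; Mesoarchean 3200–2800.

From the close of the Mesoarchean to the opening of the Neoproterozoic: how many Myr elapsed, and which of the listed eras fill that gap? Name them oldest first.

The Mesoarchean closes at 2800 Ma and the Neoproterozoic opens at 1000 Ma, so the interval is 2800 − 1000 = 1800 Myr.
An era fits inside if it starts at or after 2800 Ma and ends at or before 1000 Ma; oldest first that gives Neoarchean, Paleoproterozoic, Mesoproterozoic.

1800 million years; Neoarchean, Paleoproterozoic, Mesoproterozoic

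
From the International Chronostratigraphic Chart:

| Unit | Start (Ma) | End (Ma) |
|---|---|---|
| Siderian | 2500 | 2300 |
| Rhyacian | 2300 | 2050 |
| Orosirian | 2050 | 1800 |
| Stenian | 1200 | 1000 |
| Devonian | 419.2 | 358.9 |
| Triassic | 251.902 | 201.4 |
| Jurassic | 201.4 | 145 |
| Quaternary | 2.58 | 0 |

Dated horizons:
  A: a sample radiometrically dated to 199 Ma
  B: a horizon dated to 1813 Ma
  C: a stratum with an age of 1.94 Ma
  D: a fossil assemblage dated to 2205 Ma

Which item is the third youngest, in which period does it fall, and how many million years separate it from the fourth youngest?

Sorted youngest-first by Ma: C (1.94), A (199), B (1813), D (2205).
The third youngest is B at 1813 Ma, which lies in 2050–1800 Ma: the Orosirian.
The fourth youngest is D at 2205 Ma; separation = |1813 − 2205| = 392 Myr.

B, in the Orosirian; 392 million years to D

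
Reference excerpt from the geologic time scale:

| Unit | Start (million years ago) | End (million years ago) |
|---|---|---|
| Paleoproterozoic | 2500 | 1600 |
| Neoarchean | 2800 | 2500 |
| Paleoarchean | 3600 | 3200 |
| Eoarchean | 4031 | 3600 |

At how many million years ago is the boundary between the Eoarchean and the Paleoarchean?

The Eoarchean ends and the Paleoarchean begins at 3600 million years ago.

3600 million years ago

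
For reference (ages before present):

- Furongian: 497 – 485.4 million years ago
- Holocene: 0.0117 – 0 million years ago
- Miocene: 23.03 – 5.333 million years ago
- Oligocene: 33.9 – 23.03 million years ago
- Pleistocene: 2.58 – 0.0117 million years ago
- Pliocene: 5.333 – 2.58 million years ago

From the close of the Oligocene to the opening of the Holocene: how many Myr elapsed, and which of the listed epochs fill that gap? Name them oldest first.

23.0183 million years; Miocene, Pliocene, Pleistocene

End of Oligocene = 23.03 Ma; start of Holocene = 0.0117 Ma.
Gap = 23.03 − 0.0117 = 23.0183 Myr.
Epochs wholly inside 23.03–0.0117 Ma: Miocene (23.03–5.333), Pliocene (5.333–2.58), Pleistocene (2.58–0.0117).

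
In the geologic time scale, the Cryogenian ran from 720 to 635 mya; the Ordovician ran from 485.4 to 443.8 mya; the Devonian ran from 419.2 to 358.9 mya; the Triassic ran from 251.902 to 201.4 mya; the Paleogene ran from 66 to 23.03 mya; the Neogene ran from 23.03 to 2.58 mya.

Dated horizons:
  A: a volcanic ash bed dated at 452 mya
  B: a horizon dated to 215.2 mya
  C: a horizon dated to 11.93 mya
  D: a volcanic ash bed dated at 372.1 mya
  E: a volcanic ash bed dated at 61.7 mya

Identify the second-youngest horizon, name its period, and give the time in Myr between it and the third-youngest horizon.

E, in the Paleogene; 153.5 million years to B

Smaller Ma means younger, so youngest first: C 11.93 < E 61.7 < B 215.2 < D 372.1 < A 452.
Counting 2 along gives E (61.7 Ma); the excerpt puts that inside the Paleogene, 66–23.03 Ma.
Next in line is B (215.2 Ma), and 215.2 − 61.7 = 153.5 Myr.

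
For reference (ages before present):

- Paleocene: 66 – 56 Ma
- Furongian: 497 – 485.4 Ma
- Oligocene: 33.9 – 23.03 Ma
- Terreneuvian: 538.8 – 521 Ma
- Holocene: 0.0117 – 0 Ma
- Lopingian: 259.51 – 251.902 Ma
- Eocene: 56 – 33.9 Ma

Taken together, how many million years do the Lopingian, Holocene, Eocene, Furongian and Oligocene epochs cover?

Duration is start − end for each: (259.51 − 251.902) + (0.0117 − 0) + (56 − 33.9) + (497 − 485.4) + (33.9 − 23.03).
That is 7.608 + 0.0117 + 22.1 + 11.6 + 10.87, which totals 52.1897 million years.

52.1897 million years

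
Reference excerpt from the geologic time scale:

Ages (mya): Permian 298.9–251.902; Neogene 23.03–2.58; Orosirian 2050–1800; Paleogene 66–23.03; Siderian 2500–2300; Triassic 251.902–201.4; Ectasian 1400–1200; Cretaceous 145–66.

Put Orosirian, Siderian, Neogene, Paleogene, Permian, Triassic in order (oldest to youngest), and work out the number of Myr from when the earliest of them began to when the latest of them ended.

Siderian, Orosirian, Permian, Triassic, Paleogene, Neogene; total span 2497.42 Myr

From the excerpt: Orosirian 2050–1800; Siderian 2500–2300; Neogene 23.03–2.58; Paleogene 66–23.03; Permian 298.9–251.902; Triassic 251.902–201.4 (Ma).
Larger Ma is earlier, so the oldest is Siderian and the youngest is Neogene; oldest to youngest: Siderian, Orosirian, Permian, Triassic, Paleogene, Neogene.
Oldest start 2500 minus youngest end 2.58 gives 2497.42 Myr overall.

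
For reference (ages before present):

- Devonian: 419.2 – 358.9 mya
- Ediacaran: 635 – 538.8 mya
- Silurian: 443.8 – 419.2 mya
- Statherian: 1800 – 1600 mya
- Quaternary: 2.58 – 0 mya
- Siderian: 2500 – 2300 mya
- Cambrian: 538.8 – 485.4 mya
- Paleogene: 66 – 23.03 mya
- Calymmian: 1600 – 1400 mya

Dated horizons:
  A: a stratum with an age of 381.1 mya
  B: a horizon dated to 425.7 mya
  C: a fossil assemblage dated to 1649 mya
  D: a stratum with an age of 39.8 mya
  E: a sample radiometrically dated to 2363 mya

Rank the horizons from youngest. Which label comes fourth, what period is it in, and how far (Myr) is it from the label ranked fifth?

C, in the Statherian; 714 million years to E

Smaller Ma means younger, so youngest first: D 39.8 < A 381.1 < B 425.7 < C 1649 < E 2363.
Counting 4 along gives C (1649 Ma); the excerpt puts that inside the Statherian, 1800–1600 Ma.
Next in line is E (2363 Ma), and 2363 − 1649 = 714 Myr.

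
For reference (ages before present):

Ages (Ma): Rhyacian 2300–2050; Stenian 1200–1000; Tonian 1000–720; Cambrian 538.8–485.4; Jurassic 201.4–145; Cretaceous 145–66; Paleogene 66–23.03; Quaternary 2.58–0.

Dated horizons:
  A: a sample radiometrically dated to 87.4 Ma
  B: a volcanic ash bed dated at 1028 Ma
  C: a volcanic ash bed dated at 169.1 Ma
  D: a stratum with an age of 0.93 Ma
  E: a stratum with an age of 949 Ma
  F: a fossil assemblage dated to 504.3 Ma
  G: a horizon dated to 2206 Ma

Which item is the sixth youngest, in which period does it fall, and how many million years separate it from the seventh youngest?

Smaller Ma means younger, so youngest first: D 0.93 < A 87.4 < C 169.1 < F 504.3 < E 949 < B 1028 < G 2206.
Counting 6 along gives B (1028 Ma); the excerpt puts that inside the Stenian, 1200–1000 Ma.
Next in line is G (2206 Ma), and 2206 − 1028 = 1178 Myr.

B, in the Stenian; 1178 million years to G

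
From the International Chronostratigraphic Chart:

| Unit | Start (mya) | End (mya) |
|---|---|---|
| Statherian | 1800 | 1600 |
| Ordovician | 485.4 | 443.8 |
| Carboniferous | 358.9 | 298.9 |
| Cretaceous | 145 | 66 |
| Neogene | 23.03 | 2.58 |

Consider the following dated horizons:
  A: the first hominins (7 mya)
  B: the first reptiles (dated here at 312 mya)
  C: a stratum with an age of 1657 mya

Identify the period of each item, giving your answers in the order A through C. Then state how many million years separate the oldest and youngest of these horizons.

A — Neogene; B — Carboniferous; C — Statherian; span 1650 million years

Match each age against the start–end ranges in the excerpt: A = 7 Ma → Neogene (23.03–2.58); B = 312 Ma → Carboniferous (358.9–298.9); C = 1657 Ma → Statherian (1800–1600).
The largest age is 1657 Ma and the smallest is 7 Ma; their difference is 1650 Myr.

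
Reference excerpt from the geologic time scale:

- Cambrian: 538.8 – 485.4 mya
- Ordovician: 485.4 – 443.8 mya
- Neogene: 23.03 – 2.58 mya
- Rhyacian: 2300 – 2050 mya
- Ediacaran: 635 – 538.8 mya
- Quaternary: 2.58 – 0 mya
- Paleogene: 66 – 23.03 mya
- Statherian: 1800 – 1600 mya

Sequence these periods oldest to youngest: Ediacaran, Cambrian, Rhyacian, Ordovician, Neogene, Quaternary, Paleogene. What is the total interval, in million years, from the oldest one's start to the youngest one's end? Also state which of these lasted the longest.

From the excerpt: Ediacaran 635–538.8; Cambrian 538.8–485.4; Rhyacian 2300–2050; Ordovician 485.4–443.8; Neogene 23.03–2.58; Quaternary 2.58–0; Paleogene 66–23.03 (Ma).
Larger Ma is earlier, so the oldest is Rhyacian and the youngest is Quaternary; oldest to youngest: Rhyacian, Ediacaran, Cambrian, Ordovician, Paleogene, Neogene, Quaternary.
Oldest start 2300 minus youngest end 0 gives 2300 Myr overall.
Individual lengths (start − end): Ordovician 41.6; Paleogene 42.97; Rhyacian 250; Ediacaran 96.2; Quaternary 2.58; Cambrian 53.4; Neogene 20.45. The largest is Rhyacian at 250 Myr.

Rhyacian → Ediacaran → Cambrian → Ordovician → Paleogene → Neogene → Quaternary; total span 2300 Myr; longest is Rhyacian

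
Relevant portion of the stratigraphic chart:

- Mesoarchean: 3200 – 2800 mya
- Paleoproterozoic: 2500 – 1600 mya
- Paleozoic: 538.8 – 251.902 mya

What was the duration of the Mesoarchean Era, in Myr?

400 million years

3200 − 2800 = 400 million years.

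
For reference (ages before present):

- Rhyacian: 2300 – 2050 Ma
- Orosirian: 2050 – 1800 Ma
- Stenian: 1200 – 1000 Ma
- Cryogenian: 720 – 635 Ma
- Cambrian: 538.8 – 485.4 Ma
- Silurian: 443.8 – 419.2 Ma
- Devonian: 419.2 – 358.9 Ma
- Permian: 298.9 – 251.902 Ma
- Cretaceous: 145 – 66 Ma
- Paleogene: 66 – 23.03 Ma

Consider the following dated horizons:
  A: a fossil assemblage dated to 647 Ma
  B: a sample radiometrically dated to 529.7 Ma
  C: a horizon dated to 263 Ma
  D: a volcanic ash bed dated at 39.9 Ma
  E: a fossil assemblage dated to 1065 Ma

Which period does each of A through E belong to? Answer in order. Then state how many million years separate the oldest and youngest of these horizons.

A — Cryogenian; B — Cambrian; C — Permian; D — Paleogene; E — Stenian; span 1025.1 million years

Match each age against the start–end ranges in the excerpt: A = 647 Ma → Cryogenian (720–635); B = 529.7 Ma → Cambrian (538.8–485.4); C = 263 Ma → Permian (298.9–251.902); D = 39.9 Ma → Paleogene (66–23.03); E = 1065 Ma → Stenian (1200–1000).
The largest age is 1065 Ma and the smallest is 39.9 Ma; their difference is 1025.1 Myr.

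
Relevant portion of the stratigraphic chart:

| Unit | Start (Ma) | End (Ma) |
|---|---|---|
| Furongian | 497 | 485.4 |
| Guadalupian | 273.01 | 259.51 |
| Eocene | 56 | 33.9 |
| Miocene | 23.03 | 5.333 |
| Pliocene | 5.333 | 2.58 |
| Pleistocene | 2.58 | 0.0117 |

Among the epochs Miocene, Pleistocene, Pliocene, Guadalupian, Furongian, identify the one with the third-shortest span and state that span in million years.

Durations: Miocene 17.697; Pleistocene 2.5683; Pliocene 2.753; Guadalupian 13.5; Furongian 11.6 Myr.
Sorted shortest-first: Pleistocene (2.5683), Pliocene (2.753), Furongian (11.6), Guadalupian (13.5), Miocene (17.697).
The third shortest is Furongian at 11.6 Myr.

Furongian, 11.6 million years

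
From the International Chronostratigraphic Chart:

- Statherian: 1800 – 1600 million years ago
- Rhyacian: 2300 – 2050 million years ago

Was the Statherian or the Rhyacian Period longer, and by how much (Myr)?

Rhyacian, by 50 million years

Statherian: 1800 − 1600 = 200 Myr.
Rhyacian: 2300 − 2050 = 250 Myr.
Difference: 250 − 200 = 50 Myr, so the Rhyacian was longer.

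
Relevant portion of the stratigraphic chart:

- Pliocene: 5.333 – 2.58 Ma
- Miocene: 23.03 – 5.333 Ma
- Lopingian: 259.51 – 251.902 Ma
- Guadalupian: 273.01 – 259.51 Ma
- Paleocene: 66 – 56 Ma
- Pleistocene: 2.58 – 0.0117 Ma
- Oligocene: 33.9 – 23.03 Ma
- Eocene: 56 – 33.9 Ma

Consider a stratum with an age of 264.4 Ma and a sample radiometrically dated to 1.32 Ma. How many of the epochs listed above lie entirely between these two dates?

The older date is 264.4 Ma and the younger is 1.32 Ma.
Epochs with start < 264.4 and end > 1.32 Ma: Lopingian (259.51–251.902), Paleocene (66–56), Eocene (56–33.9), Oligocene (33.9–23.03), Miocene (23.03–5.333), Pliocene (5.333–2.58).
That is 6 complete epochs.

6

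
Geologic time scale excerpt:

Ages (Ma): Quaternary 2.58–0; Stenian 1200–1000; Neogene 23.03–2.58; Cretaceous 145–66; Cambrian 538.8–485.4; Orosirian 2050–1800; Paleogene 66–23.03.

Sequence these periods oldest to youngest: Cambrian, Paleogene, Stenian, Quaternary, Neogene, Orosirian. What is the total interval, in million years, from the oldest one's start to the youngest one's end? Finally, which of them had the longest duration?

Orosirian → Stenian → Cambrian → Paleogene → Neogene → Quaternary; total span 2050 Myr; longest is Orosirian

From the excerpt: Cambrian 538.8–485.4; Paleogene 66–23.03; Stenian 1200–1000; Quaternary 2.58–0; Neogene 23.03–2.58; Orosirian 2050–1800 (Ma).
Larger Ma is earlier, so the oldest is Orosirian and the youngest is Quaternary; oldest to youngest: Orosirian, Stenian, Cambrian, Paleogene, Neogene, Quaternary.
Oldest start 2050 minus youngest end 0 gives 2050 Myr overall.
Individual lengths (start − end): Orosirian 250; Cambrian 53.4; Paleogene 42.97; Neogene 20.45; Quaternary 2.58; Stenian 200. The largest is Orosirian at 250 Myr.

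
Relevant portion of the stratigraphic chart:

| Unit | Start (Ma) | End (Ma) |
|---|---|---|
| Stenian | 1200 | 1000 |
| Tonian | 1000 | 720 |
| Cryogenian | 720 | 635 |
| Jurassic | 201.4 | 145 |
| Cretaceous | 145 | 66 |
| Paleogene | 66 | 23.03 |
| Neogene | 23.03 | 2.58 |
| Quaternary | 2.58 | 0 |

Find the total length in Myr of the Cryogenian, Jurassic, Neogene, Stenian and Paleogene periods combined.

Duration is start − end for each: (720 − 635) + (201.4 − 145) + (23.03 − 2.58) + (1200 − 1000) + (66 − 23.03).
That is 85 + 56.4 + 20.45 + 200 + 42.97, which totals 404.82 million years.

404.82 million years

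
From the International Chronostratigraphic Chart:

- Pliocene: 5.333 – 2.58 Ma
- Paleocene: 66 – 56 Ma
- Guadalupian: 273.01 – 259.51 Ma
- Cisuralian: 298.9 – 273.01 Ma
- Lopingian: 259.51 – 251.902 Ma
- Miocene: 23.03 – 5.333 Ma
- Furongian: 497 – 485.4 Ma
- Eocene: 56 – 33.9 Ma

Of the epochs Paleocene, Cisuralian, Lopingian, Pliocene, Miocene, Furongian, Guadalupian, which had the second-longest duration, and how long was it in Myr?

Miocene, 17.697 million years

Start − end for each: Paleocene 66 − 56 = 10; Cisuralian 298.9 − 273.01 = 25.89; Lopingian 259.51 − 251.902 = 7.608; Pliocene 5.333 − 2.58 = 2.753; Miocene 23.03 − 5.333 = 17.697; Furongian 497 − 485.4 = 11.6; Guadalupian 273.01 − 259.51 = 13.5.
Ranking these from longest: Cisuralian > Miocene > Guadalupian > Furongian > Paleocene > Lopingian > Pliocene.
Position 2 in that ranking is Miocene, which lasted 17.697 Myr.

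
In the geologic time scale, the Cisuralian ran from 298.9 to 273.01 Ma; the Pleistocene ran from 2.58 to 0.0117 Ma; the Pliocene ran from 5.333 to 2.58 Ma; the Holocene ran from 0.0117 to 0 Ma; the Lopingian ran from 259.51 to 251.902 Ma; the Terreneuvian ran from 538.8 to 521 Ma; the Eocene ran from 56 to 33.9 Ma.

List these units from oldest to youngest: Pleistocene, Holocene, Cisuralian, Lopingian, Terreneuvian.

The oldest of these is Terreneuvian (starts 538.8 Ma) and the youngest is Holocene (ends 0 Ma).
In between, by decreasing start age: Cisuralian (298.9), Lopingian (259.51), Pleistocene (2.58).

Terreneuvian, Cisuralian, Lopingian, Pleistocene, Holocene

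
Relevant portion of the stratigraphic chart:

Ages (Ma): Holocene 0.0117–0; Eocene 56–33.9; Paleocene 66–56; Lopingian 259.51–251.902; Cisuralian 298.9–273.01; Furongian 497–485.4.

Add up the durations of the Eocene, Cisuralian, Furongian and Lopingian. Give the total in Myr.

67.198 million years

Duration is start − end for each: (56 − 33.9) + (298.9 − 273.01) + (497 − 485.4) + (259.51 − 251.902).
That is 22.1 + 25.89 + 11.6 + 7.608, which totals 67.198 million years.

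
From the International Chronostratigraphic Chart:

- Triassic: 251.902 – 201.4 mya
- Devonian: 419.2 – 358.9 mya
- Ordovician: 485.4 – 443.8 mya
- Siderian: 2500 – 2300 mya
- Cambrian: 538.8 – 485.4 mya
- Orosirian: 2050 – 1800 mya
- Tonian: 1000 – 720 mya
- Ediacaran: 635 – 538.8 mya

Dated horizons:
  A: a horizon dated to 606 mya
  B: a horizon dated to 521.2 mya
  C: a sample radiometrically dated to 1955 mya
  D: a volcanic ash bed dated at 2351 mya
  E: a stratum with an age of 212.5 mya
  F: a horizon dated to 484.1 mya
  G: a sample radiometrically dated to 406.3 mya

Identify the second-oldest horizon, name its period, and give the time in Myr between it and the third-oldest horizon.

Sorted oldest-first by Ma: D (2351), C (1955), A (606), B (521.2), F (484.1), G (406.3), E (212.5).
The second oldest is C at 1955 Ma, which lies in 2050–1800 Ma: the Orosirian.
The third oldest is A at 606 Ma; separation = |1955 − 606| = 1349 Myr.

C, in the Orosirian; 1349 million years to A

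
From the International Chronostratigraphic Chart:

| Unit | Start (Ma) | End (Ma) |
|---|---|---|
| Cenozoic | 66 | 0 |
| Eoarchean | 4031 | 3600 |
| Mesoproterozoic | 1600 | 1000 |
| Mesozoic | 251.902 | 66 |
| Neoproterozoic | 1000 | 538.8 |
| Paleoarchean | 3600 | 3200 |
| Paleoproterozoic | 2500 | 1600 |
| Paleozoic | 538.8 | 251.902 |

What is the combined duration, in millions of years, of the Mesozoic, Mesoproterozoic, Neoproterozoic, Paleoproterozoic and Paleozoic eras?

2434 million years

Duration is start − end for each: (251.902 − 66) + (1600 − 1000) + (1000 − 538.8) + (2500 − 1600) + (538.8 − 251.902).
That is 185.902 + 600 + 461.2 + 900 + 286.898, which totals 2434 million years.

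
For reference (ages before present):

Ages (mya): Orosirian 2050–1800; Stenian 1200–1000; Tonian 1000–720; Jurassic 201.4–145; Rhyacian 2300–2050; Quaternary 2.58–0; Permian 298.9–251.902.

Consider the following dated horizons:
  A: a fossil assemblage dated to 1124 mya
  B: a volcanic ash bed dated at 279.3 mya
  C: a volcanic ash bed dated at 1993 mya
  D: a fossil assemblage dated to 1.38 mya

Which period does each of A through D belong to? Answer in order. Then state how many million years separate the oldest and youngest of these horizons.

Match each age against the start–end ranges in the excerpt: A = 1124 Ma → Stenian (1200–1000); B = 279.3 Ma → Permian (298.9–251.902); C = 1993 Ma → Orosirian (2050–1800); D = 1.38 Ma → Quaternary (2.58–0).
The largest age is 1993 Ma and the smallest is 1.38 Ma; their difference is 1991.62 Myr.

A — Stenian; B — Permian; C — Orosirian; D — Quaternary; span 1991.62 million years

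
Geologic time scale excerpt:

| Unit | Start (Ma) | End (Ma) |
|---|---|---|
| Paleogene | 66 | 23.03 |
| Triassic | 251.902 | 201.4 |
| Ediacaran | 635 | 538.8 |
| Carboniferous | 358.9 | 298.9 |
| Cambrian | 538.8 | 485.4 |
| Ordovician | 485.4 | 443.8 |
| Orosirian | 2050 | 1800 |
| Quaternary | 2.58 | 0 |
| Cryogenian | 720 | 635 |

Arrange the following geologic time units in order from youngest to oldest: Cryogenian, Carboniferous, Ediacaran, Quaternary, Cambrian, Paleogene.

Sorting by start age (ascending Ma, since larger Ma = older): Quaternary began 2.58, Paleogene began 66, Carboniferous began 358.9, Cambrian began 538.8, Ediacaran began 635, Cryogenian began 720.

Quaternary, Paleogene, Carboniferous, Cambrian, Ediacaran, Cryogenian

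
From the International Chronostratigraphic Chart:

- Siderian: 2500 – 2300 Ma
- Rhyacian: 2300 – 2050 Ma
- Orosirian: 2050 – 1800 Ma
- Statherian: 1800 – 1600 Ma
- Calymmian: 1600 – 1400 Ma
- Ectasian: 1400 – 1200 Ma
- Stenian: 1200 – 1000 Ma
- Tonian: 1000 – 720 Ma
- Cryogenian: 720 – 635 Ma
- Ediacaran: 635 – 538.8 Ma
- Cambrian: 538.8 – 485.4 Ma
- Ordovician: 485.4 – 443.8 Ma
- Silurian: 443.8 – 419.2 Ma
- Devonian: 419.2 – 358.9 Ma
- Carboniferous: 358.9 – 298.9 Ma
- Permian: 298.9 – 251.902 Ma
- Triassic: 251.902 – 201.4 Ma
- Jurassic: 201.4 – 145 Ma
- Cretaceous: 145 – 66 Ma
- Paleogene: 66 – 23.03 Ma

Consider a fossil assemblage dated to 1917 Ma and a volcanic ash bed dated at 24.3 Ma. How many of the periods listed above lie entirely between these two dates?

16

1917 Ma sits inside the Orosirian (2050–1800) and 24.3 Ma inside the Paleogene (66–23.03); neither of those is wholly between the two dates.
The listed periods lying completely between them are Statherian, Calymmian, Ectasian, Stenian, Tonian, Cryogenian, Ediacaran, Cambrian, Ordovician, Silurian, Devonian, Carboniferous, Permian, Triassic, Jurassic, Cretaceous — 16 in all.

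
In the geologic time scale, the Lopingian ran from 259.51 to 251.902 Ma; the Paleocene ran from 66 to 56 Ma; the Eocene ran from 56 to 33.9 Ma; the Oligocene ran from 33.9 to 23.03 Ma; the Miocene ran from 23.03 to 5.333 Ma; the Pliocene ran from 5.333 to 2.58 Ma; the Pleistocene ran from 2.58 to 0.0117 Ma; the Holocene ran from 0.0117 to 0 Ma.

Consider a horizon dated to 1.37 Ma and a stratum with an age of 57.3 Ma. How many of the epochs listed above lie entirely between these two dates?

4

57.3 Ma sits inside the Paleocene (66–56) and 1.37 Ma inside the Pleistocene (2.58–0.0117); neither of those is wholly between the two dates.
The listed epochs lying completely between them are Eocene, Oligocene, Miocene, Pliocene — 4 in all.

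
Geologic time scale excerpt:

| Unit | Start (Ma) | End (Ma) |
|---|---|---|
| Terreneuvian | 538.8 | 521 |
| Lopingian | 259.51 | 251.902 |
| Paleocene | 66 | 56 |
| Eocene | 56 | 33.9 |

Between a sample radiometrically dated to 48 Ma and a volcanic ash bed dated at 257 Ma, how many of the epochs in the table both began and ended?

1

The older date is 257 Ma and the younger is 48 Ma.
Epochs with start < 257 and end > 48 Ma: Paleocene (66–56).
That is 1 complete epoch.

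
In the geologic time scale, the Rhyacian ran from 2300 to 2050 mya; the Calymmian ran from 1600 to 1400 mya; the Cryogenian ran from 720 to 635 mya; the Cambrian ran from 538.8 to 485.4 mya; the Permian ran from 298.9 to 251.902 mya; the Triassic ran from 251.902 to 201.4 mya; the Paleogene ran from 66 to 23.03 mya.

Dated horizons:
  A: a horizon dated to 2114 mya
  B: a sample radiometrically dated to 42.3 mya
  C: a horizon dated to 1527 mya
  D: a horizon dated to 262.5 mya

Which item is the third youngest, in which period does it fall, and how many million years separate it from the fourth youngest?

C, in the Calymmian; 587 million years to A

Smaller Ma means younger, so youngest first: B 42.3 < D 262.5 < C 1527 < A 2114.
Counting 3 along gives C (1527 Ma); the excerpt puts that inside the Calymmian, 1600–1400 Ma.
Next in line is A (2114 Ma), and 2114 − 1527 = 587 Myr.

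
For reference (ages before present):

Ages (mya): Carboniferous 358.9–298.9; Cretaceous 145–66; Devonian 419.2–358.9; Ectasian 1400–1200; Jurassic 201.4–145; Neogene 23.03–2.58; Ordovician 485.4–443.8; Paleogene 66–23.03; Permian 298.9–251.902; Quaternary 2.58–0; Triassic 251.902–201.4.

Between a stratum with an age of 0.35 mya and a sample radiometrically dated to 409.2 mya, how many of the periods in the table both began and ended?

7

409.2 Ma sits inside the Devonian (419.2–358.9) and 0.35 Ma inside the Quaternary (2.58–0); neither of those is wholly between the two dates.
The listed periods lying completely between them are Carboniferous, Permian, Triassic, Jurassic, Cretaceous, Paleogene, Neogene — 7 in all.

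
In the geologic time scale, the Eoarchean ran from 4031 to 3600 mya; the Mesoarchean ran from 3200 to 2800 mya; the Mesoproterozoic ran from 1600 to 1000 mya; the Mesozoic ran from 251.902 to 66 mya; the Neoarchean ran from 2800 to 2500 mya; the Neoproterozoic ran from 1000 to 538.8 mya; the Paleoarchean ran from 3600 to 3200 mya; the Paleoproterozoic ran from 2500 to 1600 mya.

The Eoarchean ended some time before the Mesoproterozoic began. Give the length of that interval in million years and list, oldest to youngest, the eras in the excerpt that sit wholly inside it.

End of Eoarchean = 3600 Ma; start of Mesoproterozoic = 1600 Ma.
Gap = 3600 − 1600 = 2000 Myr.
Eras wholly inside 3600–1600 Ma: Paleoarchean (3600–3200), Mesoarchean (3200–2800), Neoarchean (2800–2500), Paleoproterozoic (2500–1600).

2000 million years; Paleoarchean, Mesoarchean, Neoarchean, Paleoproterozoic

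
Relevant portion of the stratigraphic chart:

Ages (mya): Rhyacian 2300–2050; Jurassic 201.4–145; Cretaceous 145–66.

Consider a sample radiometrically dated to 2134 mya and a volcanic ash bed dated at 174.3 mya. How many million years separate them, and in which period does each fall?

1959.7 million years apart; the first in the Rhyacian, the second in the Jurassic

Elapsed time: 2134 − 174.3 = 1959.7 Myr.
2134 Ma lies within 2300–2050 Ma: Rhyacian.
174.3 Ma lies within 201.4–145 Ma: Jurassic.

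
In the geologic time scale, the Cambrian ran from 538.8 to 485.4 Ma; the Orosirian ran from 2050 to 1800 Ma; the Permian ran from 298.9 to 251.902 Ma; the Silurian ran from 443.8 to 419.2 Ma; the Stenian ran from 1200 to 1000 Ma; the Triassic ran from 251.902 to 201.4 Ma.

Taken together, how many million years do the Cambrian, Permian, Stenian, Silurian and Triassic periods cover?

375.5 million years

Duration is start − end for each: (538.8 − 485.4) + (298.9 − 251.902) + (1200 − 1000) + (443.8 − 419.2) + (251.902 − 201.4).
That is 53.4 + 46.998 + 200 + 24.6 + 50.502, which totals 375.5 million years.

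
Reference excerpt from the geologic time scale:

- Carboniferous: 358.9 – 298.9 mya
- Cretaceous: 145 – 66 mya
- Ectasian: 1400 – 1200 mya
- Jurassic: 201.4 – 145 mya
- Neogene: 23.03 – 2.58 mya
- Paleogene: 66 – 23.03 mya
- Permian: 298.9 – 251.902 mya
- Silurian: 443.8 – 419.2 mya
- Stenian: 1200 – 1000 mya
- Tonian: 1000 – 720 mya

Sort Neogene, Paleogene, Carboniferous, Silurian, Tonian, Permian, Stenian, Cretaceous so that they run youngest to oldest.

Neogene → Paleogene → Cretaceous → Permian → Carboniferous → Silurian → Tonian → Stenian

The oldest of these is Stenian (starts 1200 Ma) and the youngest is Neogene (ends 2.58 Ma).
In between, by decreasing start age: Tonian (1000), Silurian (443.8), Carboniferous (358.9), Permian (298.9), Cretaceous (145), Paleogene (66).
Listing youngest first means reversing that sequence.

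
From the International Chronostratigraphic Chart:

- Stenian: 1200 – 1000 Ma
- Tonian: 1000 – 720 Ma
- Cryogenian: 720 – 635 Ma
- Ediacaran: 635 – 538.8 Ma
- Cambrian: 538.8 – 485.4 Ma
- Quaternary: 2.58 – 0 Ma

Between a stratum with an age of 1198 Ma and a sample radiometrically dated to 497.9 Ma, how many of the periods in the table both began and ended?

3

The older date is 1198 Ma and the younger is 497.9 Ma.
Periods with start < 1198 and end > 497.9 Ma: Tonian (1000–720), Cryogenian (720–635), Ediacaran (635–538.8).
That is 3 complete periods.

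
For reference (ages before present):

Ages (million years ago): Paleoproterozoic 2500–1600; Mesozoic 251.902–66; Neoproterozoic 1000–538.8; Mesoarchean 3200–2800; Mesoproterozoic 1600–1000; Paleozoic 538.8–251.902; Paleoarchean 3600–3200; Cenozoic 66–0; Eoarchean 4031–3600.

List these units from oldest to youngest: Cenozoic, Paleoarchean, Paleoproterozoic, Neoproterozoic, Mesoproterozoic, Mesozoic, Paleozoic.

Paleoarchean, Paleoproterozoic, Mesoproterozoic, Neoproterozoic, Paleozoic, Mesozoic, Cenozoic

Read off each span (Ma): Cenozoic 66–0; Paleoarchean 3600–3200; Paleoproterozoic 2500–1600; Neoproterozoic 1000–538.8; Mesoproterozoic 1600–1000; Mesozoic 251.902–66; Paleozoic 538.8–251.902.
Larger Ma is older, so oldest→youngest is Paleoarchean, Paleoproterozoic, Mesoproterozoic, Neoproterozoic, Paleozoic, Mesozoic, Cenozoic.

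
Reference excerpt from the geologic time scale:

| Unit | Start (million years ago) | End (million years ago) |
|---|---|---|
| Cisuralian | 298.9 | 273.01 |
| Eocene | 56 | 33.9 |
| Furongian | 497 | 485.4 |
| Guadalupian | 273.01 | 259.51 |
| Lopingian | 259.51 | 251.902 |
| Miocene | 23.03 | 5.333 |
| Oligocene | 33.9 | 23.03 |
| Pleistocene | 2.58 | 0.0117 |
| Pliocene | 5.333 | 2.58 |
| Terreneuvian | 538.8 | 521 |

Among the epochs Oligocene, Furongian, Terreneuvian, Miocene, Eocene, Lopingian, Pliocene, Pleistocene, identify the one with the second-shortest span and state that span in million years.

Start − end for each: Oligocene 33.9 − 23.03 = 10.87; Furongian 497 − 485.4 = 11.6; Terreneuvian 538.8 − 521 = 17.8; Miocene 23.03 − 5.333 = 17.697; Eocene 56 − 33.9 = 22.1; Lopingian 259.51 − 251.902 = 7.608; Pliocene 5.333 − 2.58 = 2.753; Pleistocene 2.58 − 0.0117 = 2.5683.
Ranking these from shortest: Pleistocene < Pliocene < Lopingian < Oligocene < Furongian < Miocene < Terreneuvian < Eocene.
Position 2 in that ranking is Pliocene, which lasted 2.753 Myr.

Pliocene, 2.753 million years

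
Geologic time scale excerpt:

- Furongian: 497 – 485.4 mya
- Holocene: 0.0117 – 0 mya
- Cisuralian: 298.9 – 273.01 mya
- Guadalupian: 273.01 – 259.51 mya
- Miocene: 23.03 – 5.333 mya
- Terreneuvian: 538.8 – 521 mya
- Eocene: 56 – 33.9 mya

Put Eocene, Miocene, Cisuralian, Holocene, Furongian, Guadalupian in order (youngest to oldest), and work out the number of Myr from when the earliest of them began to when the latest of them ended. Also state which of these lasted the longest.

Holocene, Miocene, Eocene, Guadalupian, Cisuralian, Furongian; total span 497 Myr; longest is Cisuralian

Start ages (Ma): Furongian 497, Cisuralian 298.9, Guadalupian 273.01, Eocene 56, Miocene 23.03, Holocene 0.0117.
Ordered youngest to oldest: Holocene, Miocene, Eocene, Guadalupian, Cisuralian, Furongian.
Span = 497 − 0 = 497 Myr.
Durations: Eocene 22.1, Miocene 17.697, Furongian 11.6, Cisuralian 25.89, Guadalupian 13.5, Holocene 0.0117 → longest is Cisuralian (25.89 Myr).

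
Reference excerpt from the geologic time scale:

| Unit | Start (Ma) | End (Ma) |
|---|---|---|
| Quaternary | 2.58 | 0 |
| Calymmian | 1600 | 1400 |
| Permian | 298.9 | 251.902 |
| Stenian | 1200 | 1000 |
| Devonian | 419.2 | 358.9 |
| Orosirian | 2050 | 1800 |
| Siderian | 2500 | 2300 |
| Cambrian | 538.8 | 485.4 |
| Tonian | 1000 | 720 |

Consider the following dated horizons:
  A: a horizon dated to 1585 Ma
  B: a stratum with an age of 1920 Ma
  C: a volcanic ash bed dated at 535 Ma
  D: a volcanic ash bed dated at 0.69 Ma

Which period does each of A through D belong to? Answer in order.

A — Calymmian; B — Orosirian; C — Cambrian; D — Quaternary

A: 1585 Ma lies in 1600–1400 Ma, so Calymmian.
B: 1920 Ma lies in 2050–1800 Ma, so Orosirian.
C: 535 Ma lies in 538.8–485.4 Ma, so Cambrian.
D: 0.69 Ma lies in 2.58–0 Ma, so Quaternary.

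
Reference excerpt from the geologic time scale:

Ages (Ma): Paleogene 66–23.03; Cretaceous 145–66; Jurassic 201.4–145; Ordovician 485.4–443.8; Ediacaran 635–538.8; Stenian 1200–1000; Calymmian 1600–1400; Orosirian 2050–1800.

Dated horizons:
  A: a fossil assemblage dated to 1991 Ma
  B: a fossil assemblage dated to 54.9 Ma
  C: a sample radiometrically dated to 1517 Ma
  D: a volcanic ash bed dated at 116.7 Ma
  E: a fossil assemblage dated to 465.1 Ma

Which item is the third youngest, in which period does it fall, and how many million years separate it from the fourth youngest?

E, in the Ordovician; 1051.9 million years to C

Smaller Ma means younger, so youngest first: B 54.9 < D 116.7 < E 465.1 < C 1517 < A 1991.
Counting 3 along gives E (465.1 Ma); the excerpt puts that inside the Ordovician, 485.4–443.8 Ma.
Next in line is C (1517 Ma), and 1517 − 465.1 = 1051.9 Myr.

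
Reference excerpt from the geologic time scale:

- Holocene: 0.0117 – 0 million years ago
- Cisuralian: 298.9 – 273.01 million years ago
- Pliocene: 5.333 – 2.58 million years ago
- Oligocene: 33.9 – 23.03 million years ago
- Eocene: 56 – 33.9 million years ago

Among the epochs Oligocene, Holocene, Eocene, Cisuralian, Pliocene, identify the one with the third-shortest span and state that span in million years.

Oligocene, 10.87 million years

Start − end for each: Oligocene 33.9 − 23.03 = 10.87; Holocene 0.0117 − 0 = 0.0117; Eocene 56 − 33.9 = 22.1; Cisuralian 298.9 − 273.01 = 25.89; Pliocene 5.333 − 2.58 = 2.753.
Ranking these from shortest: Holocene < Pliocene < Oligocene < Eocene < Cisuralian.
Position 3 in that ranking is Oligocene, which lasted 10.87 Myr.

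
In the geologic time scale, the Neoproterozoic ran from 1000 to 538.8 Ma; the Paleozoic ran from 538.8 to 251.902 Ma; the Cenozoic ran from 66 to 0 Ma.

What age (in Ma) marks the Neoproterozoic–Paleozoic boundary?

538.8 Ma

The Neoproterozoic ends and the Paleozoic begins at 538.8 Ma.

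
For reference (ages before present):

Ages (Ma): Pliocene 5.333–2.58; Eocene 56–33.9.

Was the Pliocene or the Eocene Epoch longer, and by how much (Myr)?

Eocene, by 19.347 million years

Pliocene: 5.333 − 2.58 = 2.753 Myr.
Eocene: 56 − 33.9 = 22.1 Myr.
Difference: 22.1 − 2.753 = 19.347 Myr, so the Eocene was longer.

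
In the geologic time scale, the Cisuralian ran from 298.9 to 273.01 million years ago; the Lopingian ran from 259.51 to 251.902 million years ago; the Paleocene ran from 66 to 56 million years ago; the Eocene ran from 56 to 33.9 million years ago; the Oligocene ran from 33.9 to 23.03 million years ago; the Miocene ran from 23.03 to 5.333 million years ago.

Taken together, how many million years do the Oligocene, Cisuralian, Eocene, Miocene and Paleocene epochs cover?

Each duration: Oligocene = 10.87; Cisuralian = 25.89; Eocene = 22.1; Miocene = 17.697; Paleocene = 10.
Sum: 10.87 + 25.89 + 22.1 + 17.697 + 10 = 86.557 Myr.

86.557 million years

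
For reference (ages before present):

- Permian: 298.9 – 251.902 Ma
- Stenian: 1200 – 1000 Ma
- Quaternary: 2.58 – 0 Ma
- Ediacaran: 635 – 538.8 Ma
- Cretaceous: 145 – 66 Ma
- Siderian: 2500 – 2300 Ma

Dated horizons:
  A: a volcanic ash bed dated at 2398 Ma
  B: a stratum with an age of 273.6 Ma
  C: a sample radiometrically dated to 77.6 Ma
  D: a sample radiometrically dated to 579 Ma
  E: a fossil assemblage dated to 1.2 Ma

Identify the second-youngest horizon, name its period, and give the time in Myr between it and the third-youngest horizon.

C, in the Cretaceous; 196 million years to B

Sorted youngest-first by Ma: E (1.2), C (77.6), B (273.6), D (579), A (2398).
The second youngest is C at 77.6 Ma, which lies in 145–66 Ma: the Cretaceous.
The third youngest is B at 273.6 Ma; separation = |77.6 − 273.6| = 196 Myr.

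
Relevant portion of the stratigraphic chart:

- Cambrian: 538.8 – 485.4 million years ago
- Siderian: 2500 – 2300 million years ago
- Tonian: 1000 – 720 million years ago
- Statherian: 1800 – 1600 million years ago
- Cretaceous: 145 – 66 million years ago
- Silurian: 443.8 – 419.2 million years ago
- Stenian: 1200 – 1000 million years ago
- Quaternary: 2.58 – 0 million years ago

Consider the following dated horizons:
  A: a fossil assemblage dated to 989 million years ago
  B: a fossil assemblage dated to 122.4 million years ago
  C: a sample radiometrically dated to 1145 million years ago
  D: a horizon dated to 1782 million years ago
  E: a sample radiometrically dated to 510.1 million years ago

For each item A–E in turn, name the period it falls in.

Match each age against the start–end ranges in the excerpt: A = 989 Ma → Tonian (1000–720); B = 122.4 Ma → Cretaceous (145–66); C = 1145 Ma → Stenian (1200–1000); D = 1782 Ma → Statherian (1800–1600); E = 510.1 Ma → Cambrian (538.8–485.4).

A — Tonian; B — Cretaceous; C — Stenian; D — Statherian; E — Cambrian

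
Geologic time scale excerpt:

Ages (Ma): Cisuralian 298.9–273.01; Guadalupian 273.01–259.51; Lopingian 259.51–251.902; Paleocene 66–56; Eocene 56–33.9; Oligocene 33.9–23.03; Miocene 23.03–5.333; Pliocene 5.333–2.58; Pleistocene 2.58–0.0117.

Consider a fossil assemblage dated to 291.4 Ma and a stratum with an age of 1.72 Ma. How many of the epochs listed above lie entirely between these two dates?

The older date is 291.4 Ma and the younger is 1.72 Ma.
Epochs with start < 291.4 and end > 1.72 Ma: Guadalupian (273.01–259.51), Lopingian (259.51–251.902), Paleocene (66–56), Eocene (56–33.9), Oligocene (33.9–23.03), Miocene (23.03–5.333), Pliocene (5.333–2.58).
That is 7 complete epochs.

7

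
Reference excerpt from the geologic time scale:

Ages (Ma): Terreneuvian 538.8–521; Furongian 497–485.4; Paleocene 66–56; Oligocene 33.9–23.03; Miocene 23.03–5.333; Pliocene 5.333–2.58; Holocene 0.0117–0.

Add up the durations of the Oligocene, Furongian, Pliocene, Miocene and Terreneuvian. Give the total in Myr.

Duration is start − end for each: (33.9 − 23.03) + (497 − 485.4) + (5.333 − 2.58) + (23.03 − 5.333) + (538.8 − 521).
That is 10.87 + 11.6 + 2.753 + 17.697 + 17.8, which totals 60.72 million years.

60.72 million years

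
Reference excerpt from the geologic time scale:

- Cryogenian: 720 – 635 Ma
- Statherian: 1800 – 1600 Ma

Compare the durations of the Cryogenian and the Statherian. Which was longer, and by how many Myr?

Cryogenian: 720 − 635 = 85 Myr.
Statherian: 1800 − 1600 = 200 Myr.
Difference: 200 − 85 = 115 Myr, so the Statherian was longer.

Statherian, by 115 million years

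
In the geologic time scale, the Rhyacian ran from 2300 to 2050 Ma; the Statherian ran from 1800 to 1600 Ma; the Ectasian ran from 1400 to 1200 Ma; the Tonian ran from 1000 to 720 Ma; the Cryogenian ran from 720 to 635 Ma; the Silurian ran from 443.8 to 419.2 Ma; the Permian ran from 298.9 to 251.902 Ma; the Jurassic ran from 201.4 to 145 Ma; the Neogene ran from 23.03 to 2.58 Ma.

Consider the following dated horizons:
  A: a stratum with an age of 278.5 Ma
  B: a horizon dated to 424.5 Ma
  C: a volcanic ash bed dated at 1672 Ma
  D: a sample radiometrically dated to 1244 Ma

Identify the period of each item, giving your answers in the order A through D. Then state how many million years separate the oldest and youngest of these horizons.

A — Permian; B — Silurian; C — Statherian; D — Ectasian; span 1393.5 million years

A: 278.5 Ma lies in 298.9–251.902 Ma, so Permian.
B: 424.5 Ma lies in 443.8–419.2 Ma, so Silurian.
C: 1672 Ma lies in 1800–1600 Ma, so Statherian.
D: 1244 Ma lies in 1400–1200 Ma, so Ectasian.
Oldest = 1672 Ma, youngest = 278.5 Ma → span 1393.5 Myr.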